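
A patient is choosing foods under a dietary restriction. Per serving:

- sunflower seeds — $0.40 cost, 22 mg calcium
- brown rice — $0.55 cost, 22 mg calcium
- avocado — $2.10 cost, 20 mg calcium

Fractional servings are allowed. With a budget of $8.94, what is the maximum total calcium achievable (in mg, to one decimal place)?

Calcium per dollar: sunflower seeds 55, brown rice 40, avocado 9.524.
With no serving limits, spend the whole cost allowance on sunflower seeds: $8.94 / $0.40 × 22 mg = 491.7 mg.

491.7 mg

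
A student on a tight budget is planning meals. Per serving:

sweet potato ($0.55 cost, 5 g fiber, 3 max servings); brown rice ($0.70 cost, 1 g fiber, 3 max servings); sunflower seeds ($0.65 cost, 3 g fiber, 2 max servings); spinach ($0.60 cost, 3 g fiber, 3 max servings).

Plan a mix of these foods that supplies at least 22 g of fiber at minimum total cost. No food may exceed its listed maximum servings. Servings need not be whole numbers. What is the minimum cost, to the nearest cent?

Cost per g of fiber: sweet potato $0.1100, spinach $0.2000, sunflower seeds $0.2167, brown rice $0.7000.
Take 3 servings of sweet potato: +15.0 g fiber for $1.65 (total $1.65, still need 7.0 g).
Take 2.333 servings of spinach: +7.0 g fiber for $1.40 (total $3.05, still need 0.0 g).
Greedy by cheapest-per-g is optimal for a single linear constraint, so the minimum cost is $3.05.

$3.05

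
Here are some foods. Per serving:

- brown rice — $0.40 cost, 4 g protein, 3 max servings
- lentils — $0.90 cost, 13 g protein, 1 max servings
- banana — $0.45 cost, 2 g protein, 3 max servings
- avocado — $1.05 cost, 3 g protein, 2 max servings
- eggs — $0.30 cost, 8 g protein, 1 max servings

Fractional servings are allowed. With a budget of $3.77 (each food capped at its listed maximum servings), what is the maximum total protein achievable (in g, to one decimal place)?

39.1 g

Protein per dollar: eggs 26.67, lentils 14.44, brown rice 10, banana 4.444, avocado 2.857.
Take 1 serving of eggs: spends $0.30, +8.0 g protein (running total 8.0 g).
Take 1 serving of lentils: spends $0.90, +13.0 g protein (running total 21.0 g).
Take 3 servings of brown rice: spends $1.20, +12.0 g protein (running total 33.0 g).
Take 3 servings of banana: spends $1.35, +6.0 g protein (running total 39.0 g).
Take 0.01905 servings of avocado: spends $0.02, +0.1 g protein (running total 39.1 g).
Filling greedily by protein-per-dollar is optimal for one linear limit, giving 39.1 g.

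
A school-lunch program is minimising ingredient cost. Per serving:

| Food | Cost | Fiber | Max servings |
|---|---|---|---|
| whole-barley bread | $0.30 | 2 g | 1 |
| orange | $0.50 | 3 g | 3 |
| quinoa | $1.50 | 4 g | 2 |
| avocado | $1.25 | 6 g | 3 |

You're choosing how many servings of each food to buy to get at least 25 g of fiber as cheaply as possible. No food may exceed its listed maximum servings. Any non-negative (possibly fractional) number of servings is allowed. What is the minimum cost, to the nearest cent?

Cost per g of fiber: whole-barley bread $0.1500, orange $0.1667, avocado $0.2083, quinoa $0.3750.
Take 1 serving of whole-barley bread: +2.0 g fiber for $0.30 (total $0.30, still need 23.0 g).
Take 3 servings of orange: +9.0 g fiber for $1.50 (total $1.80, still need 14.0 g).
Take 2.333 servings of avocado: +14.0 g fiber for $2.92 (total $4.72, still need 0.0 g).
Filling from the cheapest source first is optimal under one linear minimum: $4.72.

$4.72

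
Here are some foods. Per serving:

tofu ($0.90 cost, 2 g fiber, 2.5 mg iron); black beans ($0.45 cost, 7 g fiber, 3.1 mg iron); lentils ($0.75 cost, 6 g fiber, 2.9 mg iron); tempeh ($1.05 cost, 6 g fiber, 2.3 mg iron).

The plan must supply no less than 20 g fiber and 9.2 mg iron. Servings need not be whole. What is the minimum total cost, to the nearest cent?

$1.34

A basic optimal solution has at most two foods positive. Try each food alone and each pair with both targets met exactly.
tofu only: max(20/2, 9.2/2.5) = 10 servings → $9.00.
black beans only: max(20/7, 9.2/3.1) = 2.968 servings → $1.34.
lentils only: max(20/6, 9.2/2.9) = 3.333 servings → $2.50.
tempeh only: max(20/6, 9.2/2.3) = 4 servings → $4.20.
tofu + black beans with both tight: 0.2124 servings and 2.796 servings → $1.45.
tofu + lentils: intersection lies outside the first quadrant.
tofu + tempeh with both tight: 0.8846 servings and 3.038 servings → $3.99.
black beans + lentils with both tight: 1.647 servings and 1.412 servings → $1.80.
black beans + tempeh: intersection lies outside the first quadrant.
lentils + tempeh with both tight: 2.556 servings and 0.7778 servings → $2.73.
So the least-cost plan costs $1.34.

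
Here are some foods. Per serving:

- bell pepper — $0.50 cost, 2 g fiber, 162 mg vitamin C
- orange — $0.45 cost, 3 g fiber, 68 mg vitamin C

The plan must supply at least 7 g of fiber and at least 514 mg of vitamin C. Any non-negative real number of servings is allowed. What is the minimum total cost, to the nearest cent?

Minimising a linear cost over {fiber ≥ 7, vitamin C ≥ 514, servings ≥ 0} — the optimum is at a vertex, using one or two foods.
bell pepper only: max(7/2, 514/162) = 3.5 servings → $1.75.
orange only: max(7/3, 514/68) = 7.559 servings → $3.40.
bell pepper + orange with both tight: 3.046 servings and 0.3029 servings → $1.66.
The minimum over all feasible corners is $1.66.

$1.66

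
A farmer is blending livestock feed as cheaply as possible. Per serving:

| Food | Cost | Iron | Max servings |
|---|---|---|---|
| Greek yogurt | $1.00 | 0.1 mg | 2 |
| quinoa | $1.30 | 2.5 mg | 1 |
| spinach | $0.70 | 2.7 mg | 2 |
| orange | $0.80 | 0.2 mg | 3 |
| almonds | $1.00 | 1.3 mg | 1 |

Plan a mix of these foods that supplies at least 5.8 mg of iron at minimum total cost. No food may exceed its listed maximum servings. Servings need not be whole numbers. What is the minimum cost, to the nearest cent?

Cost per mg of iron: spinach $0.2593, quinoa $0.5200, almonds $0.7692, orange $4.0000, Greek yogurt $10.0000.
Take 2 servings of spinach: +5.4 mg iron for $1.40 (total $1.40, still need 0.4 mg).
Take 0.16 servings of quinoa: +0.4 mg iron for $0.21 (total $1.61, still need 0.0 mg).
Greedy by cheapest-per-mg is optimal for a single linear constraint, so the minimum cost is $1.61.

$1.61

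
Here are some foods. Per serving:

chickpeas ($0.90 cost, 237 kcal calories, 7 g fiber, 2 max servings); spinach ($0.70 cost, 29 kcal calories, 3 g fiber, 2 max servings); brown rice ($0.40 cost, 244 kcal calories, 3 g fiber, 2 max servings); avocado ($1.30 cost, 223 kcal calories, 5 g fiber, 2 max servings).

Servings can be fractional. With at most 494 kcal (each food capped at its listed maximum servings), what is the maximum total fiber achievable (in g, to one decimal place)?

Fiber per kcal: spinach 0.1034, chickpeas 0.02954, avocado 0.02242, brown rice 0.0123.
Take 2 servings of spinach: uses 58 kcal, +6.0 g fiber (running total 6.0 g).
Take 1.84 servings of chickpeas: uses 436 kcal, +12.9 g fiber (running total 18.9 g).
Greedy by best ratio exhausts the calories allowance optimally: 18.9 g.

18.9 g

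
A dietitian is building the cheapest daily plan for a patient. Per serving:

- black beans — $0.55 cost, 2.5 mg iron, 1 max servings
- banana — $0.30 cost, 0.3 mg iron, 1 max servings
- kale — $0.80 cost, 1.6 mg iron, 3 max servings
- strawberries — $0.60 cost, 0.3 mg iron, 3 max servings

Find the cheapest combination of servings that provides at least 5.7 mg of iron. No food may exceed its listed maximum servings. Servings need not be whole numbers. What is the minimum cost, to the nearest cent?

Cost per mg of iron: black beans $0.2200, kale $0.5000, banana $1.0000, strawberries $2.0000.
Take 1 serving of black beans: +2.5 mg iron for $0.55 (total $0.55, still need 3.2 mg).
Take 2 servings of kale: +3.2 mg iron for $1.60 (total $2.15, still need 0.0 mg).
Greedy by cheapest-per-mg is optimal for a single linear constraint, so the minimum cost is $2.15.

$2.15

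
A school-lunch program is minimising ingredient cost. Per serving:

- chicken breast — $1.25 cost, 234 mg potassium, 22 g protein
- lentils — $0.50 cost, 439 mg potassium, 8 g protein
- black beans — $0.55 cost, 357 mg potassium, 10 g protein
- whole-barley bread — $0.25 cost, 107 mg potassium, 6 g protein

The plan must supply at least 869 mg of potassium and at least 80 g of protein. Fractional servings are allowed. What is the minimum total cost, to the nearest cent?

This is a tiny linear program; its minimum lies at a vertex of the feasible set. List the vertices and price them.
chicken breast only: max(869/234, 80/22) = 3.714 servings → $4.64.
lentils only: max(869/439, 80/8) = 10 servings → $5.00.
black beans only: max(869/357, 80/10) = 8 servings → $4.40.
whole-barley bread only: max(869/107, 80/6) = 13.33 servings → $3.33.
chicken breast + lentils with both tight: 3.618 servings and 0.05112 servings → $4.55.
chicken breast + black beans with both tight: 3.604 servings and 0.07218 servings → $4.54.
chicken breast + whole-barley bread with both tight: 3.522 servings and 0.4189 servings → $4.51.
lentils + black beans: intersection lies outside the first quadrant.
lentils + whole-barley bread with both targets exact would need a negative amount; discard.
black beans + whole-barley bread with both targets exact would need a negative amount; discard.
So the least-cost plan costs $3.33.

$3.33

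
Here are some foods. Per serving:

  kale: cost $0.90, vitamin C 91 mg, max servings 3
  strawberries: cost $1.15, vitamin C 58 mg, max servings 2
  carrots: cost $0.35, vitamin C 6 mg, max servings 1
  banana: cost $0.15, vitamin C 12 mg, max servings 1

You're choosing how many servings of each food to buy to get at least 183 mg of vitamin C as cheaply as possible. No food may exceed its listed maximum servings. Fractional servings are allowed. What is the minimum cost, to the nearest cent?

$1.81

Cost per mg of vitamin C: kale $0.0099, banana $0.0125, strawberries $0.0198, carrots $0.0583.
Take 2.011 servings of kale: +183.0 mg vitamin C for $1.81 (total $1.81, still need 0.0 mg).
Filling from the cheapest source first is optimal under one linear minimum: $1.81.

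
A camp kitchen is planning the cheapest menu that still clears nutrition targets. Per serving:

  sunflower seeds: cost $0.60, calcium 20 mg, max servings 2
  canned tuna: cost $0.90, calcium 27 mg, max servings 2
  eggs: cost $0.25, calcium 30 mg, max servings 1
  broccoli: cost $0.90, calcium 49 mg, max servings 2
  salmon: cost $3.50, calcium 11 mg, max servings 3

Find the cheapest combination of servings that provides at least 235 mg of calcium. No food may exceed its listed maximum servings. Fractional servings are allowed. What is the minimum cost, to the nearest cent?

$9.19

Cost per mg of calcium: eggs $0.0083, broccoli $0.0184, sunflower seeds $0.0300, canned tuna $0.0333, salmon $0.3182.
Take 1 serving of eggs: +30.0 mg calcium for $0.25 (total $0.25, still need 205.0 mg).
Take 2 servings of broccoli: +98.0 mg calcium for $1.80 (total $2.05, still need 107.0 mg).
Take 2 servings of sunflower seeds: +40.0 mg calcium for $1.20 (total $3.25, still need 67.0 mg).
Take 2 servings of canned tuna: +54.0 mg calcium for $1.80 (total $5.05, still need 13.0 mg).
Take 1.182 servings of salmon: +13.0 mg calcium for $4.14 (total $9.19, still need 0.0 mg).
Greedy by cheapest-per-mg is optimal for a single linear constraint, so the minimum cost is $9.19.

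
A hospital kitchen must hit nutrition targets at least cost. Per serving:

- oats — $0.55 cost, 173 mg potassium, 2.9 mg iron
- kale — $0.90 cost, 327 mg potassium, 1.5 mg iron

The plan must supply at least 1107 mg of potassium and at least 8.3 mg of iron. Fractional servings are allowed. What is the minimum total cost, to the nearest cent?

oats only: max(1107/173, 8.3/2.9) = 6.399 servings → $3.52.
kale only: max(1107/327, 8.3/1.5) = 5.533 servings → $4.98.
oats + kale with both tight: 1.53 servings and 2.576 servings → $3.16.
So the least-cost plan costs $3.16.

$3.16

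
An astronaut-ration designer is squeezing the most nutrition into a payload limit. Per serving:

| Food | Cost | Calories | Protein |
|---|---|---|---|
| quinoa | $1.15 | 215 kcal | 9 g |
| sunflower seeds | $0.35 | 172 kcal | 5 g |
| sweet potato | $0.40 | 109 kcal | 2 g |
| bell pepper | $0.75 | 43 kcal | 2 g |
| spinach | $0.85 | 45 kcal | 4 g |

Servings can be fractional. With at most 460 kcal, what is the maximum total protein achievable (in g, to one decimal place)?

Protein per kcal: spinach 0.08889, bell pepper 0.04651, quinoa 0.04186, sunflower seeds 0.02907, sweet potato 0.01835.
With no serving limits, spend the whole calories allowance on spinach: 460 kcal / 45 kcal × 4 g = 40.9 g.

40.9 g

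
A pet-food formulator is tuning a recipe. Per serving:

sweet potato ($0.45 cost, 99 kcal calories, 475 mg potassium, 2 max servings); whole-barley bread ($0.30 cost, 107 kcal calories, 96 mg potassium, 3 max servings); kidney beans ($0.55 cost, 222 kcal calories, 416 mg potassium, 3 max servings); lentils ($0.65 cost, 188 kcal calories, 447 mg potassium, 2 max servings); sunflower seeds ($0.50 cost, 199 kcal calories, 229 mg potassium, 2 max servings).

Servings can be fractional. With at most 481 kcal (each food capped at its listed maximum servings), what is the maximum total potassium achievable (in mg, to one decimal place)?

Potassium per kcal: sweet potato 4.798, lentils 2.378, kidney beans 1.874, sunflower seeds 1.151, whole-barley bread 0.8972.
Take 2 servings of sweet potato: uses 198 kcal, +950.0 mg potassium (running total 950.0 mg).
Take 1.505 servings of lentils: uses 283 kcal, +672.9 mg potassium (running total 1622.9 mg).
Greedy by best ratio exhausts the calories allowance optimally: 1622.9 mg.

1622.9 mg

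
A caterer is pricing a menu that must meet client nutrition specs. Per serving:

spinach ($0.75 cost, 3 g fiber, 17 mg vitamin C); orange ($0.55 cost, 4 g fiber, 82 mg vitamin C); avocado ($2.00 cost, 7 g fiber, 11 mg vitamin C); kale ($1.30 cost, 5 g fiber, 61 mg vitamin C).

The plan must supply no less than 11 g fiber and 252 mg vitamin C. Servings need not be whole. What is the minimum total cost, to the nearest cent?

An LP optimum is at a vertex; with two nutrient constraints at most two foods are used. Check each candidate.
spinach only: max(11/3, 252/17) = 14.82 servings → $11.12.
orange only: max(11/4, 252/82) = 3.073 servings → $1.69.
avocado only: max(11/7, 252/11) = 22.91 servings → $45.82.
kale only: max(11/5, 252/61) = 4.131 servings → $5.37.
spinach + orange: intersection lies outside the first quadrant.
spinach + avocado: intersection lies outside the first quadrant.
spinach + kale: the both-tight solution has a negative serving — not a feasible corner.
orange + avocado: the both-tight solution has a negative serving — not a feasible corner.
orange + kale: intersection lies outside the first quadrant.
avocado + kale: the both-tight solution has a negative serving — not a feasible corner.
The minimum over all feasible corners is $1.69.

$1.69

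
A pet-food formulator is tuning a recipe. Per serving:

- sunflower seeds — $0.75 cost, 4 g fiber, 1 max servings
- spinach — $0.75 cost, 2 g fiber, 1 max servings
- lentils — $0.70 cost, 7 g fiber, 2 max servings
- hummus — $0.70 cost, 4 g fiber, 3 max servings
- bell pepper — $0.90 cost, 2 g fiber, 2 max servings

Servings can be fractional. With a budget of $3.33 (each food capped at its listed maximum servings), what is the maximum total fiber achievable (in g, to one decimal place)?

Fiber per dollar: lentils 10, hummus 5.714, sunflower seeds 5.333, spinach 2.667, bell pepper 2.222.
Take 2 servings of lentils: spends $1.40, +14.0 g fiber (running total 14.0 g).
Take 2.757 servings of hummus: spends $1.93, +11.0 g fiber (running total 25.0 g).
Filling greedily by fiber-per-dollar is optimal for one linear limit, giving 25.0 g.

25.0 g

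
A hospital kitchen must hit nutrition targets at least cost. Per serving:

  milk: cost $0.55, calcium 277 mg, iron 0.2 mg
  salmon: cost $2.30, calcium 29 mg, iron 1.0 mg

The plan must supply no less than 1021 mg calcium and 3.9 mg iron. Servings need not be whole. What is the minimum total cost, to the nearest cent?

Two binding constraints pin down two serving amounts, so the optimal mix uses at most two foods. The candidates are each food alone (scaled to the tighter of calcium/iron) and each pair with both constraints tight.
milk only: max(1021/277, 3.9/0.2) = 19.5 servings → $10.72.
salmon only: max(1021/29, 3.9/1.0) = 35.21 servings → $80.98.
milk + salmon with both tight: 3.348 servings and 3.23 servings → $9.27.
So the least-cost plan costs $9.27.

$9.27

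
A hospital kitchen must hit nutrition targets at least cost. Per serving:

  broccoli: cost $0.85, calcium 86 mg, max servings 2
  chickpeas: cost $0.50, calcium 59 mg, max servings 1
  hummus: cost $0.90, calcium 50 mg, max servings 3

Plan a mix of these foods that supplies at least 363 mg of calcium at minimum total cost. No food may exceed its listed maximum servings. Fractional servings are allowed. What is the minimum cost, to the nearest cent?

$4.58

Cost per mg of calcium: chickpeas $0.0085, broccoli $0.0099, hummus $0.0180.
Take 1 serving of chickpeas: +59.0 mg calcium for $0.50 (total $0.50, still need 304.0 mg).
Take 2 servings of broccoli: +172.0 mg calcium for $1.70 (total $2.20, still need 132.0 mg).
Take 2.64 servings of hummus: +132.0 mg calcium for $2.38 (total $4.58, still need 0.0 mg).
Filling from the cheapest source first is optimal under one linear minimum: $4.58.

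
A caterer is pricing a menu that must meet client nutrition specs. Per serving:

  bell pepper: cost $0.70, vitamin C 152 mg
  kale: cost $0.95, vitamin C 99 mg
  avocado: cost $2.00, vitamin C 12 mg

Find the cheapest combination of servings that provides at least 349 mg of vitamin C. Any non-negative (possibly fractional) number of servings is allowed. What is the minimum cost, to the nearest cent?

Cost per mg of vitamin C: bell pepper $0.0046, kale $0.0096, avocado $0.1667.
With no serving limits, use only bell pepper: 349 mg / 152 mg = 2.296 servings × $0.70 = $1.61.

$1.61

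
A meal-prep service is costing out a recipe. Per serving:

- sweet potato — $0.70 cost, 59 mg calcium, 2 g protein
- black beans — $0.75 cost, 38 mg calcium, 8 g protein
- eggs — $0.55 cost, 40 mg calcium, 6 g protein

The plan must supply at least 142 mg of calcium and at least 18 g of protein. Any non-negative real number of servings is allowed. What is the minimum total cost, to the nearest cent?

sweet potato only: max(142/59, 18/2) = 9 servings → $6.30.
black beans only: max(142/38, 18/8) = 3.737 servings → $2.80.
eggs only: max(142/40, 18/6) = 3.55 servings → $1.95.
sweet potato + black beans with both tight: 1.141 servings and 1.965 servings → $2.27.
sweet potato + eggs with both tight: 0.4818 servings and 2.839 servings → $1.90.
black beans + eggs: the both-tight solution has a negative serving — not a feasible corner.
The minimum over all feasible corners is $1.90.

$1.90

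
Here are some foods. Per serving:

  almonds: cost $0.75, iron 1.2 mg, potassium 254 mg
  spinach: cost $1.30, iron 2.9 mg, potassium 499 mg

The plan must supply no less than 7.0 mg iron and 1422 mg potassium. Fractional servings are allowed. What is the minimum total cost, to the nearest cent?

An LP optimum is at a vertex; with two nutrient constraints at most two foods are used. Check each candidate.
almonds only: max(7.0/1.2, 1422/254) = 5.833 servings → $4.38.
spinach only: max(7.0/2.9, 1422/499) = 2.85 servings → $3.70.
almonds + spinach with both tight: 4.578 servings and 0.5196 servings → $4.11.
Cheapest feasible corner: $3.70.

$3.70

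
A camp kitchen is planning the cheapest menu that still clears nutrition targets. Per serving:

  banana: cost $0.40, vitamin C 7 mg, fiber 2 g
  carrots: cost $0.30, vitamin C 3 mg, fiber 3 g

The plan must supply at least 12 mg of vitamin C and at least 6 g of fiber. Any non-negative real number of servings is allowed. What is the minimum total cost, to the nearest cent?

$0.84

The cheapest plan sits at a corner of the feasible region — with two constraints it uses at most two foods.
banana only: max(12/7, 6/2) = 3 servings → $1.20.
carrots only: max(12/3, 6/3) = 4 servings → $1.20.
banana + carrots with both tight: 1.2 servings and 1.2 servings → $0.84.
The minimum over all feasible corners is $0.84.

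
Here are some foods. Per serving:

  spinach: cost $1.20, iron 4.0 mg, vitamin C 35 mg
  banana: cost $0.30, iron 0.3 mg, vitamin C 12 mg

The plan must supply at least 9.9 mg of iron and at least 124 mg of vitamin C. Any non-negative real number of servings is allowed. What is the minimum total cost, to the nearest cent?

$3.81

An LP optimum is at a vertex; with two nutrient constraints at most two foods are used. Check each candidate.
spinach only: max(9.9/4.0, 124/35) = 3.543 servings → $4.25.
banana only: max(9.9/0.3, 124/12) = 33 servings → $9.90.
spinach + banana with both tight: 2.176 servings and 3.987 servings → $3.81.
The minimum over all feasible corners is $3.81.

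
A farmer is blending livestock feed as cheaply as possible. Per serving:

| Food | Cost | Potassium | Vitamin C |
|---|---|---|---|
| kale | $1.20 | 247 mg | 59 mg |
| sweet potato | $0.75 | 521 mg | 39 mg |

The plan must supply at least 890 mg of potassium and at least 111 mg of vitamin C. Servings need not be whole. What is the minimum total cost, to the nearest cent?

Minimising a linear cost over {potassium ≥ 890, vitamin C ≥ 111, servings ≥ 0} — the optimum is at a vertex, using one or two foods.
kale only: max(890/247, 111/59) = 3.603 servings → $4.32.
sweet potato only: max(890/521, 111/39) = 2.846 servings → $2.13.
kale + sweet potato with both tight: 1.095 servings and 1.189 servings → $2.21.
The minimum over all feasible corners is $2.13.

$2.13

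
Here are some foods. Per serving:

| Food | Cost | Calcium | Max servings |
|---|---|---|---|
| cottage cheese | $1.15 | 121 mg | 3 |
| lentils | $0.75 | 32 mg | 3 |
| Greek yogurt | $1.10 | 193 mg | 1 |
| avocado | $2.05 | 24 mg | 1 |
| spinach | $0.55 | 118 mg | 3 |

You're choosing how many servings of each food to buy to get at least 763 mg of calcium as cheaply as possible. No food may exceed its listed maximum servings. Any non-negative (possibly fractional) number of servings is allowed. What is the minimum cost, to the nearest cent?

$4.80

Cost per mg of calcium: spinach $0.0047, Greek yogurt $0.0057, cottage cheese $0.0095, lentils $0.0234, avocado $0.0854.
Take 3 servings of spinach: +354.0 mg calcium for $1.65 (total $1.65, still need 409.0 mg).
Take 1 serving of Greek yogurt: +193.0 mg calcium for $1.10 (total $2.75, still need 216.0 mg).
Take 1.785 servings of cottage cheese: +216.0 mg calcium for $2.05 (total $4.80, still need 0.0 mg).
Greedy by cheapest-per-mg is optimal for a single linear constraint, so the minimum cost is $4.80.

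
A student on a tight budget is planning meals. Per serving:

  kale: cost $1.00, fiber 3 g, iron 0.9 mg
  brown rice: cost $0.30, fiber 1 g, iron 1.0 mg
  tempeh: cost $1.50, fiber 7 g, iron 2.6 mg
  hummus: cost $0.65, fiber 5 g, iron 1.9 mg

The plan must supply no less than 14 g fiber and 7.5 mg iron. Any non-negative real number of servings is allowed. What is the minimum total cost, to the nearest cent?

Check every corner: each single food scaled to meet both minima, and each pair solved so both constraints bind.
kale only: max(14/3, 7.5/0.9) = 8.333 servings → $8.33.
brown rice only: max(14/1, 7.5/1.0) = 14 servings → $4.20.
tempeh only: max(14/7, 7.5/2.6) = 2.885 servings → $4.33.
hummus only: max(14/5, 7.5/1.9) = 3.947 servings → $2.57.
kale + brown rice with both tight: 3.095 servings and 4.714 servings → $4.51.
kale + tempeh with both targets exact would need a negative amount; discard.
kale + hummus with both targets exact would need a negative amount; discard.
brown rice + tempeh with both tight: 3.659 servings and 1.477 servings → $3.31.
brown rice + hummus with both tight: 3.516 servings and 2.097 servings → $2.42.
tempeh + hummus: the both-tight solution has a negative serving — not a feasible corner.
The minimum over all feasible corners is $2.42.

$2.42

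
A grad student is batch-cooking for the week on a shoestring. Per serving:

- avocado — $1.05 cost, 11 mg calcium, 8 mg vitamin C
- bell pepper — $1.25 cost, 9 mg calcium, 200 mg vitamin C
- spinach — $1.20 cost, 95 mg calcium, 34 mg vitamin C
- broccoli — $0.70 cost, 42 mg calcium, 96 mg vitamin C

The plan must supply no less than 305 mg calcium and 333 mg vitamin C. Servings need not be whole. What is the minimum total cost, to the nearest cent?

$4.32

For a min-cost LP with two ≥-constraints, a basic feasible solution has at most two positive variables.
avocado only: max(305/11, 333/8) = 41.62 servings → $43.71.
bell pepper only: max(305/9, 333/200) = 33.89 servings → $42.36.
spinach only: max(305/95, 333/34) = 9.794 servings → $11.75.
broccoli only: max(305/42, 333/96) = 7.262 servings → $5.08.
avocado + bell pepper with both tight: 27.26 servings and 0.5747 servings → $29.34.
avocado + spinach with both targets exact would need a negative amount; discard.
avocado + broccoli with both tight: 21.24 servings and 1.699 servings → $23.49.
bell pepper + spinach with both tight: 1.138 servings and 3.103 servings → $5.15.
bell pepper + broccoli: intersection lies outside the first quadrant.
spinach + broccoli with both tight: 1.988 servings and 2.765 servings → $4.32.
So the least-cost plan costs $4.32.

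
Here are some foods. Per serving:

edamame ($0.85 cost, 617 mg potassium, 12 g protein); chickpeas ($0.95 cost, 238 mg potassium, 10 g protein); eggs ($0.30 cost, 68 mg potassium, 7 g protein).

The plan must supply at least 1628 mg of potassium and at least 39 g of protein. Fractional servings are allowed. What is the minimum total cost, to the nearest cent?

$2.51

A basic optimal solution has at most two foods positive. Try each food alone and each pair with both targets met exactly.
edamame only: max(1628/617, 39/12) = 3.25 servings → $2.76.
chickpeas only: max(1628/238, 39/10) = 6.84 servings → $6.50.
eggs only: max(1628/68, 39/7) = 23.94 servings → $7.18.
edamame + chickpeas with both tight: 2.112 servings and 1.366 servings → $3.09.
edamame + eggs with both tight: 2.496 servings and 1.292 servings → $2.51.
chickpeas + eggs: intersection lies outside the first quadrant.
So the least-cost plan costs $2.51.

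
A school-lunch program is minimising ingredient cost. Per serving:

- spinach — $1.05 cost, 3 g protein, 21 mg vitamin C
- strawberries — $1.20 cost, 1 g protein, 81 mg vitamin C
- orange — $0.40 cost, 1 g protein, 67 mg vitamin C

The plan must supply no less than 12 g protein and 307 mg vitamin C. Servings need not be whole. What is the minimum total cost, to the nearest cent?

$4.39

Two binding constraints pin down two serving amounts, so the optimal mix uses at most two foods. The candidates are each food alone (scaled to the tighter of protein/vitamin C) and each pair with both constraints tight.
spinach only: max(12/3, 307/21) = 14.62 servings → $15.35.
strawberries only: max(12/1, 307/81) = 12 servings → $14.40.
orange only: max(12/1, 307/67) = 12 servings → $4.80.
spinach + strawberries with both tight: 2.995 servings and 3.014 servings → $6.76.
spinach + orange with both tight: 2.761 servings and 3.717 servings → $4.39.
strawberries + orange: intersection lies outside the first quadrant.
So the least-cost plan costs $4.39.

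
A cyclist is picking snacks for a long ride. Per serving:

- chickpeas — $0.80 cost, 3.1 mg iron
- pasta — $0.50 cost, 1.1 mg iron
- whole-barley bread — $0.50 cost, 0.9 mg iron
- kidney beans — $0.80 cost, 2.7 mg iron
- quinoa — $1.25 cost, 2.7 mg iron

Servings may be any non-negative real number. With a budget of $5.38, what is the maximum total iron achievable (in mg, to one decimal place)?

20.8 mg

Iron per dollar: chickpeas 3.875, kidney beans 3.375, pasta 2.2, quinoa 2.16, whole-barley bread 1.8.
With no serving limits, spend the whole cost allowance on chickpeas: $5.38 / $0.80 × 3.1 mg = 20.8 mg.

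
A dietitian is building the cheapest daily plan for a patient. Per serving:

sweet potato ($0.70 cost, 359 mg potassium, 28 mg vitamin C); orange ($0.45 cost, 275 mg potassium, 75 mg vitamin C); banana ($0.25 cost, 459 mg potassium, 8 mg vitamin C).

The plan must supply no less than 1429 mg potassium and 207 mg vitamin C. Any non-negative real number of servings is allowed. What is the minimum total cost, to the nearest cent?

$1.56

A basic optimal solution has at most two foods positive. Try each food alone and each pair with both targets met exactly.
sweet potato only: max(1429/359, 207/28) = 7.393 servings → $5.17.
orange only: max(1429/275, 207/75) = 5.196 servings → $2.34.
banana only: max(1429/459, 207/8) = 25.88 servings → $6.47.
sweet potato + orange with both tight: 2.614 servings and 1.784 servings → $2.63.
sweet potato + banana: the both-tight solution has a negative serving — not a feasible corner.
orange + banana with both tight: 2.594 servings and 1.559 servings → $1.56.
The minimum over all feasible corners is $1.56.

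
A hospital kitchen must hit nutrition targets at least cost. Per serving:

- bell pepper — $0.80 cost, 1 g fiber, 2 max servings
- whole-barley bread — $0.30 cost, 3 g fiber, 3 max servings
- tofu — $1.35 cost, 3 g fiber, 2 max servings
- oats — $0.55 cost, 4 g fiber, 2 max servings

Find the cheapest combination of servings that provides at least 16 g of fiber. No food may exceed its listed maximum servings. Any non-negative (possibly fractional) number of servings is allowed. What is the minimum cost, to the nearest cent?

$1.86

Cost per g of fiber: whole-barley bread $0.1000, oats $0.1375, tofu $0.4500, bell pepper $0.8000.
Take 3 servings of whole-barley bread: +9.0 g fiber for $0.90 (total $0.90, still need 7.0 g).
Take 1.75 servings of oats: +7.0 g fiber for $0.96 (total $1.86, still need 0.0 g).
Filling from the cheapest source first is optimal under one linear minimum: $1.86.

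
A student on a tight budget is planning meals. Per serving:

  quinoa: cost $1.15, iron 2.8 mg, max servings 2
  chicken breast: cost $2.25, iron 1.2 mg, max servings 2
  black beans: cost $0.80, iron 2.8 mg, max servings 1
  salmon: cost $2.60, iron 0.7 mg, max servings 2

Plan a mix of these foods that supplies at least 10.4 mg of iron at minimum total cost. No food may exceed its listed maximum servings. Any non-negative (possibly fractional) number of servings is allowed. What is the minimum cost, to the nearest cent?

$6.85

Cost per mg of iron: black beans $0.2857, quinoa $0.4107, chicken breast $1.8750, salmon $3.7143.
Take 1 serving of black beans: +2.8 mg iron for $0.80 (total $0.80, still need 7.6 mg).
Take 2 servings of quinoa: +5.6 mg iron for $2.30 (total $3.10, still need 2.0 mg).
Take 1.667 servings of chicken breast: +2.0 mg iron for $3.75 (total $6.85, still need 0.0 mg).
Filling from the cheapest source first is optimal under one linear minimum: $6.85.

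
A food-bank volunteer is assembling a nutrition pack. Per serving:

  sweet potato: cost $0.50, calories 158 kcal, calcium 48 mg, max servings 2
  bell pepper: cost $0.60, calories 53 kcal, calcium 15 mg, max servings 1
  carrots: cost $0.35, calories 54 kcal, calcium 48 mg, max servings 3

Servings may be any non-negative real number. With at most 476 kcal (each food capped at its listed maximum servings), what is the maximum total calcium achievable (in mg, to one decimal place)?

239.4 mg

Calcium per kcal: carrots 0.8889, sweet potato 0.3038, bell pepper 0.283.
Take 3 servings of carrots: uses 162 kcal, +144.0 mg calcium (running total 144.0 mg).
Take 1.987 servings of sweet potato: uses 314 kcal, +95.4 mg calcium (running total 239.4 mg).
Filling greedily by calcium-per-kcal is optimal for one linear limit, giving 239.4 mg.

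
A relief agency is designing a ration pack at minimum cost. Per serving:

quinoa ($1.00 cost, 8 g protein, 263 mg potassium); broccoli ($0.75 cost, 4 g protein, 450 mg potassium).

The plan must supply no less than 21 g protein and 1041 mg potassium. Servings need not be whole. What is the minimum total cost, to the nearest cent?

$2.90

The cheapest plan sits at a corner of the feasible region — with two constraints it uses at most two foods.
quinoa only: max(21/8, 1041/263) = 3.958 servings → $3.96.
broccoli only: max(21/4, 1041/450) = 5.25 servings → $3.94.
quinoa + broccoli with both tight: 2.075 servings and 1.101 servings → $2.90.
Cheapest feasible corner: $2.90.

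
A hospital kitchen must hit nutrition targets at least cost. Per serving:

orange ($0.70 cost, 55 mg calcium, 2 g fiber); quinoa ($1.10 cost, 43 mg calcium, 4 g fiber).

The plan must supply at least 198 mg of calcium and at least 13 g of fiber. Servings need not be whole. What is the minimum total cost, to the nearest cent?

$3.84

orange only: max(198/55, 13/2) = 6.5 servings → $4.55.
quinoa only: max(198/43, 13/4) = 4.605 servings → $5.07.
orange + quinoa with both tight: 1.739 servings and 2.381 servings → $3.84.
Cheapest feasible corner: $3.84.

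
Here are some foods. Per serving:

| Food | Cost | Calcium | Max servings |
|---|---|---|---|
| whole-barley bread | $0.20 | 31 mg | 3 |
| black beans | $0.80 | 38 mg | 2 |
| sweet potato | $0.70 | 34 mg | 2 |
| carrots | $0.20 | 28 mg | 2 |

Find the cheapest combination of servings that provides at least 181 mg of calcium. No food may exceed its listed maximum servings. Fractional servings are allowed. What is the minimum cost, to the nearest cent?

Cost per mg of calcium: whole-barley bread $0.0065, carrots $0.0071, sweet potato $0.0206, black beans $0.0211.
Take 3 servings of whole-barley bread: +93.0 mg calcium for $0.60 (total $0.60, still need 88.0 mg).
Take 2 servings of carrots: +56.0 mg calcium for $0.40 (total $1.00, still need 32.0 mg).
Take 0.9412 servings of sweet potato: +32.0 mg calcium for $0.66 (total $1.66, still need 0.0 mg).
Greedy by cheapest-per-mg is optimal for a single linear constraint, so the minimum cost is $1.66.

$1.66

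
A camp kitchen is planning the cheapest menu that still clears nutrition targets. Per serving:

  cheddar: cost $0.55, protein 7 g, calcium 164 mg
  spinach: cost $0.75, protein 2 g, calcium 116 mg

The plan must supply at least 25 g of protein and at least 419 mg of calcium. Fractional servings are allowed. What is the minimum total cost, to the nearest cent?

This is a tiny linear program; its minimum lies at a vertex of the feasible set. List the vertices and price them.
cheddar only: max(25/7, 419/164) = 3.571 servings → $1.96.
spinach only: max(25/2, 419/116) = 12.5 servings → $9.38.
cheddar + spinach with both targets exact would need a negative amount; discard.
So the least-cost plan costs $1.96.

$1.96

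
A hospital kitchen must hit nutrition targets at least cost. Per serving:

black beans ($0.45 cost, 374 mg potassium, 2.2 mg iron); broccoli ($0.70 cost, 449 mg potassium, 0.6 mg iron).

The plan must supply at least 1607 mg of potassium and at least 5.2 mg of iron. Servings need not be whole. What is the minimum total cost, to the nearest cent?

$1.93

For a min-cost LP with two ≥-constraints, a basic feasible solution has at most two positive variables.
black beans only: max(1607/374, 5.2/2.2) = 4.297 servings → $1.93.
broccoli only: max(1607/449, 5.2/0.6) = 8.667 servings → $6.07.
black beans + broccoli with both tight: 1.795 servings and 2.084 servings → $2.27.
So the least-cost plan costs $1.93.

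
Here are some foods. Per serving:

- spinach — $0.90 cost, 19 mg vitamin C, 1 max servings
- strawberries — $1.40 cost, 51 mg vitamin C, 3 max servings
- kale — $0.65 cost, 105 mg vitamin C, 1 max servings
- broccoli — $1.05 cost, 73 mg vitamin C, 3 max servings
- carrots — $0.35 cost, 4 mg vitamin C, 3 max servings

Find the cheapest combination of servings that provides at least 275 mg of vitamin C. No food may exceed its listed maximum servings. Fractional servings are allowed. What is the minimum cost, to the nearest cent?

$3.10

Cost per mg of vitamin C: kale $0.0062, broccoli $0.0144, strawberries $0.0275, spinach $0.0474, carrots $0.0875.
Take 1 serving of kale: +105.0 mg vitamin C for $0.65 (total $0.65, still need 170.0 mg).
Take 2.329 servings of broccoli: +170.0 mg vitamin C for $2.45 (total $3.10, still need 0.0 mg).
Filling from the cheapest source first is optimal under one linear minimum: $3.10.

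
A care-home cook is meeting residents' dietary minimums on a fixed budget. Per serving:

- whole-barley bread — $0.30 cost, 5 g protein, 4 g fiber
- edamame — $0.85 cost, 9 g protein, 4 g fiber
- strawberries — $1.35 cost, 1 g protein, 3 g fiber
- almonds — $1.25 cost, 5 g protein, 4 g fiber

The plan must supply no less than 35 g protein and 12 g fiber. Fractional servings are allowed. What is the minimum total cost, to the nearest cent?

Two binding constraints pin down two serving amounts, so the optimal mix uses at most two foods. The candidates are each food alone (scaled to the tighter of protein/fiber) and each pair with both constraints tight.
whole-barley bread only: max(35/5, 12/4) = 7 servings → $2.10.
edamame only: max(35/9, 12/4) = 3.889 servings → $3.31.
strawberries only: max(35/1, 12/3) = 35 servings → $47.25.
almonds only: max(35/5, 12/4) = 7 servings → $8.75.
whole-barley bread + edamame: intersection lies outside the first quadrant.
whole-barley bread + strawberries with both targets exact would need a negative amount; discard.
whole-barley bread + almonds (both tight): parallel constraints — no distinct corner.
edamame + strawberries: intersection lies outside the first quadrant.
edamame + almonds: intersection lies outside the first quadrant.
strawberries + almonds: intersection lies outside the first quadrant.
The minimum over all feasible corners is $2.10.

$2.10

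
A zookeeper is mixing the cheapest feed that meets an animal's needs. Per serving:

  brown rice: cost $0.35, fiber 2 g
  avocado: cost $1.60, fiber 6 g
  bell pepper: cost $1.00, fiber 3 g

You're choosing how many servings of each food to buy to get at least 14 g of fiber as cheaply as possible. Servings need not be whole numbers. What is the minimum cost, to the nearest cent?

Cost per g of fiber: brown rice $0.1750, avocado $0.2667, bell pepper $0.3333.
With no serving limits, use only brown rice: 14 g / 2 g = 7 servings × $0.35 = $2.45.

$2.45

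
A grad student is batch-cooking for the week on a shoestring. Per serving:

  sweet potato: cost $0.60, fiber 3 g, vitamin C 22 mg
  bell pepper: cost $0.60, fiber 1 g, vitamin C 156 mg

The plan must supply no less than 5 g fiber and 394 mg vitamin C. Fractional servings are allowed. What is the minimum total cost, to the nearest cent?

With two linear requirements the optimum uses one or two foods; enumerate the corners.
sweet potato only: max(5/3, 394/22) = 17.91 servings → $10.75.
bell pepper only: max(5/1, 394/156) = 5 servings → $3.00.
sweet potato + bell pepper with both tight: 0.8655 servings and 2.404 servings → $1.96.
So the least-cost plan costs $1.96.

$1.96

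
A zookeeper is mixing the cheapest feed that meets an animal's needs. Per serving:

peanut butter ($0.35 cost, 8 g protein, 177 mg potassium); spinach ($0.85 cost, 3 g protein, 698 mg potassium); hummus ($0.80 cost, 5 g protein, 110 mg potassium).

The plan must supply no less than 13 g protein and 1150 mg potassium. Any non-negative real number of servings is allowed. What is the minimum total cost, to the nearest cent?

$1.55

The cheapest plan sits at a corner of the feasible region — with two constraints it uses at most two foods.
peanut butter only: max(13/8, 1150/177) = 6.497 servings → $2.27.
spinach only: max(13/3, 1150/698) = 4.333 servings → $3.68.
hummus only: max(13/5, 1150/110) = 10.45 servings → $8.36.
peanut butter + spinach with both tight: 1.113 servings and 1.365 servings → $1.55.
peanut butter + hummus: intersection lies outside the first quadrant.
spinach + hummus with both tight: 1.367 servings and 1.78 servings → $2.59.
The minimum over all feasible corners is $1.55.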